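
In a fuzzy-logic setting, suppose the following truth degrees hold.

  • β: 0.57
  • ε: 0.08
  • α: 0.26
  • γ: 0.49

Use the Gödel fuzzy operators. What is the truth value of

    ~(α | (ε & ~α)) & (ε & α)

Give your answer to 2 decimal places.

0.08

~α = 1 − 0.26 = 0.74
ε & ~α = min(a, b) on (0.08, 0.74) = 0.08
α | (ε & ~α) = max(a, b) on (0.26, 0.08) = 0.26
~(α | (ε & ~α)) = 1 − 0.26 = 0.74
ε & α = min(a, b) on (0.08, 0.26) = 0.08
~(α | (ε & ~α)) & (ε & α) = min(a, b) on (0.74, 0.08) = 0.08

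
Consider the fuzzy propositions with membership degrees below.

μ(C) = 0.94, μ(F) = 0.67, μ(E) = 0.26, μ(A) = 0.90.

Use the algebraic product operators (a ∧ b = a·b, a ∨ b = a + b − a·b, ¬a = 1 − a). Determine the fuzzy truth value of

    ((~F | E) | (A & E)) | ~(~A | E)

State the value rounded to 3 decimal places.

~F = 1 − 0.6700 = 0.3300
~F | E = a + b − a·b on (0.3300, 0.2600) = 0.5042
A & E = a·b on (0.9000, 0.2600) = 0.2340
(~F | E) | (A & E) = a + b − a·b on (0.5042, 0.2340) = 0.6202
~A = 1 − 0.9000 = 0.1000
~A | E = a + b − a·b on (0.1000, 0.2600) = 0.3340
~(~A | E) = 1 − 0.3340 = 0.6660
((~F | E) | (A & E)) | ~(~A | E) = a + b − a·b on (0.6202, 0.6660) = 0.8732

0.873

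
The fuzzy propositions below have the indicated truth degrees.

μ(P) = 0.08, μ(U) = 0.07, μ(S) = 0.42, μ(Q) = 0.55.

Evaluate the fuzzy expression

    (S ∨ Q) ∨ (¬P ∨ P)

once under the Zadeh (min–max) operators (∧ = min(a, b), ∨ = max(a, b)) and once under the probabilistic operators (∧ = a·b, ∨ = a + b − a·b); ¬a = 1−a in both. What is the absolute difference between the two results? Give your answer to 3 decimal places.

0.061

Under Zadeh (min–max):
  S ∨ Q = max(a, b) on (0.42, 0.55) = 0.55
  ¬P = 1 − 0.08 = 0.92
  ¬P ∨ P = max(a, b) on (0.92, 0.08) = 0.92
  (S ∨ Q) ∨ (¬P ∨ P) = max(a, b) on (0.55, 0.92) = 0.92
  → value = 0.9200
Under probabilistic:
  S ∨ Q = a + b − a·b on (0.4200, 0.5500) = 0.7390
  ¬P = 1 − 0.0800 = 0.9200
  ¬P ∨ P = a + b − a·b on (0.9200, 0.0800) = 0.9264
  (S ∨ Q) ∨ (¬P ∨ P) = a + b − a·b on (0.7390, 0.9264) = 0.9808
  → value = 0.9808
|0.9200 − 0.9808| = 0.061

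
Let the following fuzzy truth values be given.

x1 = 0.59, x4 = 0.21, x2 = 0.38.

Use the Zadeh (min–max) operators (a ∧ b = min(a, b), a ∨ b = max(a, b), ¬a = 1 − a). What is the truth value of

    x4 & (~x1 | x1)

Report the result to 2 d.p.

0.21

~x1 = 1 − 0.59 = 0.41
~x1 | x1 = max(a, b) on (0.41, 0.59) = 0.59
x4 & (~x1 | x1) = min(a, b) on (0.21, 0.59) = 0.21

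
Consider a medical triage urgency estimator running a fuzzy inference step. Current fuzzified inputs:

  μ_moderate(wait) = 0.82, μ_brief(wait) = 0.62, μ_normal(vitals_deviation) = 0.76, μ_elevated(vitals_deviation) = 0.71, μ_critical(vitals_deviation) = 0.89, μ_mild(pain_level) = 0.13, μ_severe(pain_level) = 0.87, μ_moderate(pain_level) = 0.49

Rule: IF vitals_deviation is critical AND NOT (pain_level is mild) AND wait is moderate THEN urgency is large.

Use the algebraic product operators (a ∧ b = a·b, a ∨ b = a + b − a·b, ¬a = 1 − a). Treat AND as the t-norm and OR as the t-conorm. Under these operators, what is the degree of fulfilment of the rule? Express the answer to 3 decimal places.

firing strength: critical=0.89, ¬mild=1−0.13=0.87, moderate=0.82; AND[a·b] → w = 0.6349

0.635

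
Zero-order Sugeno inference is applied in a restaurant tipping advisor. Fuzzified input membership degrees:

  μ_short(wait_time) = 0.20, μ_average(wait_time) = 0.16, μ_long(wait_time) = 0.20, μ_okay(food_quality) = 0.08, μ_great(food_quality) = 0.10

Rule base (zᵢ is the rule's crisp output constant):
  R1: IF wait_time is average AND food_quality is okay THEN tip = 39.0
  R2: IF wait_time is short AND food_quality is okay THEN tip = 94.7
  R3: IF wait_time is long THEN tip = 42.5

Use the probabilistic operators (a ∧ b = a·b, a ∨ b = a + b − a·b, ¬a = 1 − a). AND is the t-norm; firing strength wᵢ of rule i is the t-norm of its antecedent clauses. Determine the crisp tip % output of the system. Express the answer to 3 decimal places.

R1 (z=39.0): average=0.16, okay=0.08; AND[a·b] → w = 0.0128
R2 (z=94.7): short=0.20, okay=0.08; AND[a·b] → w = 0.0160
R3 (z=42.5): long=0.20 → w = 0.2000
Weighted average = (0.0128·39.0 + 0.0160·94.7 + 0.2000·42.5) / (0.0128 + 0.0160 + 0.2000)
  = 10.5144 / 0.2288 = 45.955

45.955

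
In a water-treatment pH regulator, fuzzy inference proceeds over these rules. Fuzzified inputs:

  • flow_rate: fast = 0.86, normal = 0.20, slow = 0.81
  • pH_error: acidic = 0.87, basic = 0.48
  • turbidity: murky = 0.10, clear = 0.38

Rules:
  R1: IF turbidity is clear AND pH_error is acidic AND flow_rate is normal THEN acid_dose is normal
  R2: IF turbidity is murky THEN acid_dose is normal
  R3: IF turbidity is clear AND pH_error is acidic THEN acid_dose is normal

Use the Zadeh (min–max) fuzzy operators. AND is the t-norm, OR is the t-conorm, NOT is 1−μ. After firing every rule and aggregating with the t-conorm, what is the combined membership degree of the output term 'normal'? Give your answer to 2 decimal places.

0.38

R1: clear=0.38, acidic=0.87, normal=0.20; AND[min(a, b)] → w = 0.20
R2: murky=0.10 → w = 0.10
R3: clear=0.38, acidic=0.87; AND[min(a, b)] → w = 0.38
Rules with consequent 'normal': {R1, R2, R3} → strengths 0.20, 0.10, 0.38
Aggregate via t-conorm [max(a, b)]: 0.38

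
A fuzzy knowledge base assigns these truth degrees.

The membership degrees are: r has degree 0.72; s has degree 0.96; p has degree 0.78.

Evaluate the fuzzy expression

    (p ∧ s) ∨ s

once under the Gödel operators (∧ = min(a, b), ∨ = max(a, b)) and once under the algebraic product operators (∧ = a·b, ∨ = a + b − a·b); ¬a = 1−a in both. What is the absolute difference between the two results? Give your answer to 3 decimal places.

Under Gödel:
  p ∧ s = min(a, b) on (0.78, 0.96) = 0.78
  (p ∧ s) ∨ s = max(a, b) on (0.78, 0.96) = 0.96
  → value = 0.9600
Under algebraic product:
  p ∧ s = a·b on (0.7800, 0.9600) = 0.7488
  (p ∧ s) ∨ s = a + b − a·b on (0.7488, 0.9600) = 0.9900
  → value = 0.9900
|0.9600 − 0.9900| = 0.030

0.030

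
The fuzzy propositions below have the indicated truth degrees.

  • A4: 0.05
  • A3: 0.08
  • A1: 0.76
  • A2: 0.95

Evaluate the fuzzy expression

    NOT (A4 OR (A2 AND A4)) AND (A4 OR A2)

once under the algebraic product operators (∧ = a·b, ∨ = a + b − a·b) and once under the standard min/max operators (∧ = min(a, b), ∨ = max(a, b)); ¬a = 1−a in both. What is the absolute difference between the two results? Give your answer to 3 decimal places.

0.088

Under algebraic product:
  A2 AND A4 = a·b on (0.9500, 0.0500) = 0.0475
  A4 OR (A2 AND A4) = a + b − a·b on (0.0500, 0.0475) = 0.0951
  NOT (A4 OR (A2 AND A4)) = 1 − 0.0951 = 0.9049
  A4 OR A2 = a + b − a·b on (0.0500, 0.9500) = 0.9525
  NOT (A4 OR (A2 AND A4)) AND (A4 OR A2) = a·b on (0.9049, 0.9525) = 0.8619
  → value = 0.8619
Under standard min/max:
  A2 AND A4 = min(a, b) on (0.95, 0.05) = 0.05
  A4 OR (A2 AND A4) = max(a, b) on (0.05, 0.05) = 0.05
  NOT (A4 OR (A2 AND A4)) = 1 − 0.05 = 0.95
  A4 OR A2 = max(a, b) on (0.05, 0.95) = 0.95
  NOT (A4 OR (A2 AND A4)) AND (A4 OR A2) = min(a, b) on (0.95, 0.95) = 0.95
  → value = 0.9500
|0.8619 − 0.9500| = 0.088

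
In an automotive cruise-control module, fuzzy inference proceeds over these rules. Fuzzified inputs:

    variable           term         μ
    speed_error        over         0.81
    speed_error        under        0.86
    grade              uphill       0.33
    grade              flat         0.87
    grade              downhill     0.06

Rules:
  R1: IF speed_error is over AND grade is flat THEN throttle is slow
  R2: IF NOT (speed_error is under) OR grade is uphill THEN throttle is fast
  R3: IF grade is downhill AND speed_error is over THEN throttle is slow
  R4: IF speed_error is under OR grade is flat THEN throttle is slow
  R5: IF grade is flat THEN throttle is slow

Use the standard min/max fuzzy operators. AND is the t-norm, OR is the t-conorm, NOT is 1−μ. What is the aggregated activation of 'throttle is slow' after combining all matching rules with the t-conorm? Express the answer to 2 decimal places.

R1: over=0.81, flat=0.87; AND[min(a, b)] → w = 0.81
R2: ¬under=1−0.86=0.14, uphill=0.33; OR[max(a, b)] → w = 0.33
R3: downhill=0.06, over=0.81; AND[min(a, b)] → w = 0.06
R4: under=0.86, flat=0.87; OR[max(a, b)] → w = 0.87
R5: flat=0.87 → w = 0.87
Rules with consequent 'slow': {R1, R3, R4, R5} → strengths 0.81, 0.06, 0.87, 0.87
Aggregate via t-conorm [max(a, b)]: 0.87

0.87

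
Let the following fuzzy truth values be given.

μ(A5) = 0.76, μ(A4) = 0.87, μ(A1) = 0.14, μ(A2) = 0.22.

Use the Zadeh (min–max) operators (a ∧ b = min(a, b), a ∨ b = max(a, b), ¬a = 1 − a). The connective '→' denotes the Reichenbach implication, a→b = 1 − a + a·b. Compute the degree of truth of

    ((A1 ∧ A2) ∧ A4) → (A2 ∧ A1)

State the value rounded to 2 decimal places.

0.88

A1 ∧ A2 = min(a, b) on (0.14, 0.22) = 0.14
(A1 ∧ A2) ∧ A4 = min(a, b) on (0.14, 0.87) = 0.14
A2 ∧ A1 = min(a, b) on (0.22, 0.14) = 0.14
((A1 ∧ A2) ∧ A4) → (A2 ∧ A1)  [Reichenbach: 1 − a + a·b] with a=0.14, b=0.14 → 0.88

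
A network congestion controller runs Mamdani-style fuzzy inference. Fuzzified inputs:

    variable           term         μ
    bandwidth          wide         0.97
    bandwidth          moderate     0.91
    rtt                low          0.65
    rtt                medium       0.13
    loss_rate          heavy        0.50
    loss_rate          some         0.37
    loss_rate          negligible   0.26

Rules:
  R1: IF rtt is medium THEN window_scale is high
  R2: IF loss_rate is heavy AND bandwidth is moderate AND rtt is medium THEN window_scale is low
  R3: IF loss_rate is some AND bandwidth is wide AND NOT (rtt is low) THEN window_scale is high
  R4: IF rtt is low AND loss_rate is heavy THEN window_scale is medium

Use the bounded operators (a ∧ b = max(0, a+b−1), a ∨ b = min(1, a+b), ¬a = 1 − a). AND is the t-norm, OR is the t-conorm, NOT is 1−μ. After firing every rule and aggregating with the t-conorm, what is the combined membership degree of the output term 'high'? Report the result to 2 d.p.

0.13

R1: medium=0.13 → w = 0.13
R2: heavy=0.50, moderate=0.91, medium=0.13; AND[max(0, a+b−1)] → w = 0.00
R3: some=0.37, wide=0.97, ¬low=1−0.65=0.35; AND[max(0, a+b−1)] → w = 0.00
R4: low=0.65, heavy=0.50; AND[max(0, a+b−1)] → w = 0.15
Rules with consequent 'high': {R1, R3} → strengths 0.13, 0.00
Aggregate via t-conorm [min(1, a+b)]: 0.13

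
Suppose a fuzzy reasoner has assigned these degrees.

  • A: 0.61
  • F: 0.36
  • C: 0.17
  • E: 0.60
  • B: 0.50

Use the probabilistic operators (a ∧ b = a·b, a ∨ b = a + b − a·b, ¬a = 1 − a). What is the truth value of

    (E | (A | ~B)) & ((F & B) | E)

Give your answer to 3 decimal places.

0.620

~B = 1 − 0.5000 = 0.5000
A | ~B = a + b − a·b on (0.6100, 0.5000) = 0.8050
E | (A | ~B) = a + b − a·b on (0.6000, 0.8050) = 0.9220
F & B = a·b on (0.3600, 0.5000) = 0.1800
(F & B) | E = a + b − a·b on (0.1800, 0.6000) = 0.6720
(E | (A | ~B)) & ((F & B) | E) = a·b on (0.9220, 0.6720) = 0.6196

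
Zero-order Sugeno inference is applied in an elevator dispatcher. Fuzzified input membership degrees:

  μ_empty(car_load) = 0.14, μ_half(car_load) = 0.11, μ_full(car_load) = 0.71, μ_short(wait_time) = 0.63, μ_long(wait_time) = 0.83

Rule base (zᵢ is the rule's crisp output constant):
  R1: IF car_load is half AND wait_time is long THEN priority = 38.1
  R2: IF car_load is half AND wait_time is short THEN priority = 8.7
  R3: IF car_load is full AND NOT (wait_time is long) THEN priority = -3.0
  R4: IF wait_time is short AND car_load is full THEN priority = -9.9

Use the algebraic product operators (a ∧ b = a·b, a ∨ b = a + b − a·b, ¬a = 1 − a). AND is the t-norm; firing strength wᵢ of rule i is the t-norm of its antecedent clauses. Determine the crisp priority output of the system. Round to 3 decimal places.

-0.973

R1 (z=38.1): half=0.11, long=0.83; AND[a·b] → w = 0.0913
R2 (z=8.7): half=0.11, short=0.63; AND[a·b] → w = 0.0693
R3 (z=-3.0): full=0.71, ¬long=1−0.83=0.17; AND[a·b] → w = 0.1207
R4 (z=-9.9): short=0.63, full=0.71; AND[a·b] → w = 0.4473
Weighted average = (0.0913·38.1 + 0.0693·8.7 + 0.1207·-3.0 + 0.4473·-9.9) / (0.0913 + 0.0693 + 0.1207 + 0.4473)
  = -0.7089 / 0.7286 = -0.973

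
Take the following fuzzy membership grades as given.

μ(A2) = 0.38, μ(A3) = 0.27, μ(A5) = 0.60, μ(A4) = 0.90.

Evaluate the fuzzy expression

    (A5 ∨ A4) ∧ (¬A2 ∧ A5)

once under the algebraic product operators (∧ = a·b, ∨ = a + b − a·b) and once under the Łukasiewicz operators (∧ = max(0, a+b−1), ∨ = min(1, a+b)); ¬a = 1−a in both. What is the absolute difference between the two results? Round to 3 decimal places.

0.137

Under algebraic product:
  A5 ∨ A4 = a + b − a·b on (0.6000, 0.9000) = 0.9600
  ¬A2 = 1 − 0.3800 = 0.6200
  ¬A2 ∧ A5 = a·b on (0.6200, 0.6000) = 0.3720
  (A5 ∨ A4) ∧ (¬A2 ∧ A5) = a·b on (0.9600, 0.3720) = 0.3571
  → value = 0.3571
Under Łukasiewicz:
  A5 ∨ A4 = min(1, a+b) on (0.60, 0.90) = 1.00
  ¬A2 = 1 − 0.38 = 0.62
  ¬A2 ∧ A5 = max(0, a+b−1) on (0.62, 0.60) = 0.22
  (A5 ∨ A4) ∧ (¬A2 ∧ A5) = max(0, a+b−1) on (1.00, 0.22) = 0.22
  → value = 0.2200
|0.3571 − 0.2200| = 0.137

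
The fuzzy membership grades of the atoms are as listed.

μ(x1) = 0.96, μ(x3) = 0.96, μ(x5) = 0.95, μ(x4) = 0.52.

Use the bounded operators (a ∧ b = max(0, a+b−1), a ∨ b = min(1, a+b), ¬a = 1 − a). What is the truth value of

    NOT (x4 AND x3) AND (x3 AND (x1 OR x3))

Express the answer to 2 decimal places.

x4 AND x3 = max(0, a+b−1) on (0.52, 0.96) = 0.48
NOT (x4 AND x3) = 1 − 0.48 = 0.52
x1 OR x3 = min(1, a+b) on (0.96, 0.96) = 1.00
x3 AND (x1 OR x3) = max(0, a+b−1) on (0.96, 1.00) = 0.96
NOT (x4 AND x3) AND (x3 AND (x1 OR x3)) = max(0, a+b−1) on (0.52, 0.96) = 0.48

0.48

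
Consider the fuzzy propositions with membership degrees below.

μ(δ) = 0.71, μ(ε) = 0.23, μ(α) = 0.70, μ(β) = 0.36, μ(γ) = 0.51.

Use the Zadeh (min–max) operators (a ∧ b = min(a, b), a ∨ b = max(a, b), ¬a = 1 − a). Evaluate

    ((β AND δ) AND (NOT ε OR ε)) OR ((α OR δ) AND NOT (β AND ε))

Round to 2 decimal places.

β AND δ = min(a, b) on (0.36, 0.71) = 0.36
NOT ε = 1 − 0.23 = 0.77
NOT ε OR ε = max(a, b) on (0.77, 0.23) = 0.77
(β AND δ) AND (NOT ε OR ε) = min(a, b) on (0.36, 0.77) = 0.36
α OR δ = max(a, b) on (0.70, 0.71) = 0.71
β AND ε = min(a, b) on (0.36, 0.23) = 0.23
NOT (β AND ε) = 1 − 0.23 = 0.77
(α OR δ) AND NOT (β AND ε) = min(a, b) on (0.71, 0.77) = 0.71
((β AND δ) AND (NOT ε OR ε)) OR ((α OR δ) AND NOT (β AND ε)) = max(a, b) on (0.36, 0.71) = 0.71

0.71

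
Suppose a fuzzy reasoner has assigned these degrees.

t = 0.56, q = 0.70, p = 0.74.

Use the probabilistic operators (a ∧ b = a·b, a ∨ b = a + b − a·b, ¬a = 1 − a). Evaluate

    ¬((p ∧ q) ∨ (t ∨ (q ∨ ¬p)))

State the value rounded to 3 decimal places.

p ∧ q = a·b on (0.7400, 0.7000) = 0.5180
¬p = 1 − 0.7400 = 0.2600
q ∨ ¬p = a + b − a·b on (0.7000, 0.2600) = 0.7780
t ∨ (q ∨ ¬p) = a + b − a·b on (0.5600, 0.7780) = 0.9023
(p ∧ q) ∨ (t ∨ (q ∨ ¬p)) = a + b − a·b on (0.5180, 0.9023) = 0.9529
¬((p ∧ q) ∨ (t ∨ (q ∨ ¬p))) = 1 − 0.9529 = 0.0471

0.047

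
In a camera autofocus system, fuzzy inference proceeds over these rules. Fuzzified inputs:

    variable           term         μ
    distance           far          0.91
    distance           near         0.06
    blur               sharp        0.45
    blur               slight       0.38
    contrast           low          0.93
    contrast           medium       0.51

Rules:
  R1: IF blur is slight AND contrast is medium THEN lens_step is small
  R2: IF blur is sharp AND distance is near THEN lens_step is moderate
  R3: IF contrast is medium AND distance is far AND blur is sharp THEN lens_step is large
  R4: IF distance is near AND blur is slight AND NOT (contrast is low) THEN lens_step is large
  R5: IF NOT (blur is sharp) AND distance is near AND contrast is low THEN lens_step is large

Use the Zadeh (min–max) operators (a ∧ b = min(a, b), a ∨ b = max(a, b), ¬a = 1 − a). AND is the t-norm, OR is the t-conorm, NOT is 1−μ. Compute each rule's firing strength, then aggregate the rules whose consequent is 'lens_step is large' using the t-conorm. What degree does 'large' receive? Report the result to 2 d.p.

R1: slight=0.38, medium=0.51; AND[min(a, b)] → w = 0.38
R2: sharp=0.45, near=0.06; AND[min(a, b)] → w = 0.06
R3: medium=0.51, far=0.91, sharp=0.45; AND[min(a, b)] → w = 0.45
R4: near=0.06, slight=0.38, ¬low=1−0.93=0.07; AND[min(a, b)] → w = 0.06
R5: ¬sharp=1−0.45=0.55, near=0.06, low=0.93; AND[min(a, b)] → w = 0.06
Rules with consequent 'large': {R3, R4, R5} → strengths 0.45, 0.06, 0.06
Aggregate via t-conorm [max(a, b)]: 0.45

0.45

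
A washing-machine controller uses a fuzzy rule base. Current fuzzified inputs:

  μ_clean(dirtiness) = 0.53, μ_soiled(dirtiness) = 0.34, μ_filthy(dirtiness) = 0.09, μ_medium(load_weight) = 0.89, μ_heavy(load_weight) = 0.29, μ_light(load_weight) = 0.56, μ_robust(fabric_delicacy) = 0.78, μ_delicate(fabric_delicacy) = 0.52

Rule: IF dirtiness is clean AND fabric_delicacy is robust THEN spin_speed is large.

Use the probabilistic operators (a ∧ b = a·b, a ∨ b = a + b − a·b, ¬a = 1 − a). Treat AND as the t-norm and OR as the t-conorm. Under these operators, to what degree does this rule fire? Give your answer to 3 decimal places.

firing strength: clean=0.53, robust=0.78; AND[a·b] → w = 0.4134

0.413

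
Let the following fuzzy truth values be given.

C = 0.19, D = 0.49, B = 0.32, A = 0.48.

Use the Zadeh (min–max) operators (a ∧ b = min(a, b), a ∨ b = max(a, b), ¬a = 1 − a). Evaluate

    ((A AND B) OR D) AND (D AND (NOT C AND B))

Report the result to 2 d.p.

A AND B = min(a, b) on (0.48, 0.32) = 0.32
(A AND B) OR D = max(a, b) on (0.32, 0.49) = 0.49
NOT C = 1 − 0.19 = 0.81
NOT C AND B = min(a, b) on (0.81, 0.32) = 0.32
D AND (NOT C AND B) = min(a, b) on (0.49, 0.32) = 0.32
((A AND B) OR D) AND (D AND (NOT C AND B)) = min(a, b) on (0.49, 0.32) = 0.32

0.32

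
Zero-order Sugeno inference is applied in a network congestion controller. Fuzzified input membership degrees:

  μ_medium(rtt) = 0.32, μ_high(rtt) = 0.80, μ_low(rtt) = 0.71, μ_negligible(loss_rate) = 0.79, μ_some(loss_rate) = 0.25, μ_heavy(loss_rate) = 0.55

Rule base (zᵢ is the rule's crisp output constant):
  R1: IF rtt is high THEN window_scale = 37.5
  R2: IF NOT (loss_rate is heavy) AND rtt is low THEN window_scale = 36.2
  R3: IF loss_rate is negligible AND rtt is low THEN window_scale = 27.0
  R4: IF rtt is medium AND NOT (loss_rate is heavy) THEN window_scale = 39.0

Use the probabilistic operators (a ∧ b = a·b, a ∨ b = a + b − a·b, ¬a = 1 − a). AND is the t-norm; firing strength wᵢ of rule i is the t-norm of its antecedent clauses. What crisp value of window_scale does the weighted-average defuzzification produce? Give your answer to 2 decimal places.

R1 (z=37.5): high=0.80 → w = 0.8000
R2 (z=36.2): ¬heavy=1−0.55=0.45, low=0.71; AND[a·b] → w = 0.3195
R3 (z=27.0): negligible=0.79, low=0.71; AND[a·b] → w = 0.5609
R4 (z=39.0): medium=0.32, ¬heavy=1−0.55=0.45; AND[a·b] → w = 0.1440
Weighted average = (0.8000·37.5 + 0.3195·36.2 + 0.5609·27.0 + 0.1440·39.0) / (0.8000 + 0.3195 + 0.5609 + 0.1440)
  = 62.3262 / 1.8244 = 34.16

34.16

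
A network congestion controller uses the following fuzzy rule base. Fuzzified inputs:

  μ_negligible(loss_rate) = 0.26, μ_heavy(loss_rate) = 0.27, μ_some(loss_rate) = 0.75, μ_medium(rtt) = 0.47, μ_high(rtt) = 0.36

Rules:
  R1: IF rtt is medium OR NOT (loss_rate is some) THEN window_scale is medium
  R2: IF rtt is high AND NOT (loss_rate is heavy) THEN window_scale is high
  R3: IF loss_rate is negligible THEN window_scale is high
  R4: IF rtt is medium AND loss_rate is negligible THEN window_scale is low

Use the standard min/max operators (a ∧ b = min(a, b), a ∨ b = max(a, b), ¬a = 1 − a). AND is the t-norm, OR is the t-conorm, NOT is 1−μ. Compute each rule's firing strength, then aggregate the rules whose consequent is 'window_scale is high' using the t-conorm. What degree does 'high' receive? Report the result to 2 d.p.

R1: medium=0.47, ¬some=1−0.75=0.25; OR[max(a, b)] → w = 0.47
R2: high=0.36, ¬heavy=1−0.27=0.73; AND[min(a, b)] → w = 0.36
R3: negligible=0.26 → w = 0.26
R4: medium=0.47, negligible=0.26; AND[min(a, b)] → w = 0.26
Rules with consequent 'high': {R2, R3} → strengths 0.36, 0.26
Aggregate via t-conorm [max(a, b)]: 0.36

0.36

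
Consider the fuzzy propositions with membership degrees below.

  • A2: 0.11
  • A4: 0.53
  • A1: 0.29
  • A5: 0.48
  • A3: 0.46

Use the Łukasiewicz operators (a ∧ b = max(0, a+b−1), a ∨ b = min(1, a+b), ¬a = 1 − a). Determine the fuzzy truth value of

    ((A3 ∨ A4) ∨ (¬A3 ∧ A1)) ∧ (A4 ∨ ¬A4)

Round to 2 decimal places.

0.99

A3 ∨ A4 = min(1, a+b) on (0.46, 0.53) = 0.99
¬A3 = 1 − 0.46 = 0.54
¬A3 ∧ A1 = max(0, a+b−1) on (0.54, 0.29) = 0.00
(A3 ∨ A4) ∨ (¬A3 ∧ A1) = min(1, a+b) on (0.99, 0.00) = 0.99
¬A4 = 1 − 0.53 = 0.47
A4 ∨ ¬A4 = min(1, a+b) on (0.53, 0.47) = 1.00
((A3 ∨ A4) ∨ (¬A3 ∧ A1)) ∧ (A4 ∨ ¬A4) = max(0, a+b−1) on (0.99, 1.00) = 0.99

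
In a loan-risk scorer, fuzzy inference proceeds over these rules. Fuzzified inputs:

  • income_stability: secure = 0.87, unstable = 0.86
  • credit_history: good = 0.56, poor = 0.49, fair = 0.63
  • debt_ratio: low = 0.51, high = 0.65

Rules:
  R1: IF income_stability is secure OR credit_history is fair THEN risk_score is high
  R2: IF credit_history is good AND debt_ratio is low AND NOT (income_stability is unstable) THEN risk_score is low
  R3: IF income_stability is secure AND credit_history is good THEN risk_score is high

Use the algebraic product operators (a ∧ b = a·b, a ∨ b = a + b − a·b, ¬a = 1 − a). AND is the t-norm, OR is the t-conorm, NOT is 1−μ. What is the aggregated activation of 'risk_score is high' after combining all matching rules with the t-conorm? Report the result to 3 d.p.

R1: secure=0.87, fair=0.63; OR[a + b − a·b] → w = 0.9519
R2: good=0.56, low=0.51, ¬unstable=1−0.86=0.14; AND[a·b] → w = 0.0400
R3: secure=0.87, good=0.56; AND[a·b] → w = 0.4872
Rules with consequent 'high': {R1, R3} → strengths 0.9519, 0.4872
Aggregate via t-conorm [a + b − a·b]: 0.9753

0.975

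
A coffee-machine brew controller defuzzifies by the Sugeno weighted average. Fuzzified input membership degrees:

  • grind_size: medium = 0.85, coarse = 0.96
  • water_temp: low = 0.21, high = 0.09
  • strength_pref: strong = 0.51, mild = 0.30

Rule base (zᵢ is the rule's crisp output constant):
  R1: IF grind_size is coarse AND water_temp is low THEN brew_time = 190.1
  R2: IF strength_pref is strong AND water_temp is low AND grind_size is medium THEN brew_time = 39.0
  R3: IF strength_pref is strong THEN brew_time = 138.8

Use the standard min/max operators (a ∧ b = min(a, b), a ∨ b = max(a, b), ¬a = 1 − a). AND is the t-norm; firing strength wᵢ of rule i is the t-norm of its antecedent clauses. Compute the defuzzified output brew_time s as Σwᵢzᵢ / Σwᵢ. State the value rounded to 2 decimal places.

R1 (z=190.1): coarse=0.96, low=0.21; AND[min(a, b)] → w = 0.21
R2 (z=39.0): strong=0.51, low=0.21, medium=0.85; AND[min(a, b)] → w = 0.21
R3 (z=138.8): strong=0.51 → w = 0.51
Weighted average = (0.21·190.1 + 0.21·39.0 + 0.51·138.8) / (0.21 + 0.21 + 0.51)
  = 118.8990 / 0.9300 = 127.85

127.85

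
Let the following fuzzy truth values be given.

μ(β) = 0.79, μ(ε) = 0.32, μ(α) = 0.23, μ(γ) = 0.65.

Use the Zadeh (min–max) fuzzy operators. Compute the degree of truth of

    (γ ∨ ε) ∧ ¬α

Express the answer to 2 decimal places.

γ ∨ ε = max(a, b) on (0.65, 0.32) = 0.65
¬α = 1 − 0.23 = 0.77
(γ ∨ ε) ∧ ¬α = min(a, b) on (0.65, 0.77) = 0.65

0.65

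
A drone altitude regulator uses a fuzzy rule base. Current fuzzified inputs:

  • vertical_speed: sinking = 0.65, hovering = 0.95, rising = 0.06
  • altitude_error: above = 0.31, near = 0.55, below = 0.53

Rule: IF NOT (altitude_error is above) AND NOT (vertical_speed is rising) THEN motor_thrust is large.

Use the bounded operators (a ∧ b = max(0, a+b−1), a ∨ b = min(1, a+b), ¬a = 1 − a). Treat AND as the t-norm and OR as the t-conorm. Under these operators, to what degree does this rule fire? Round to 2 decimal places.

firing strength: ¬above=1−0.31=0.69, ¬rising=1−0.06=0.94; AND[max(0, a+b−1)] → w = 0.63

0.63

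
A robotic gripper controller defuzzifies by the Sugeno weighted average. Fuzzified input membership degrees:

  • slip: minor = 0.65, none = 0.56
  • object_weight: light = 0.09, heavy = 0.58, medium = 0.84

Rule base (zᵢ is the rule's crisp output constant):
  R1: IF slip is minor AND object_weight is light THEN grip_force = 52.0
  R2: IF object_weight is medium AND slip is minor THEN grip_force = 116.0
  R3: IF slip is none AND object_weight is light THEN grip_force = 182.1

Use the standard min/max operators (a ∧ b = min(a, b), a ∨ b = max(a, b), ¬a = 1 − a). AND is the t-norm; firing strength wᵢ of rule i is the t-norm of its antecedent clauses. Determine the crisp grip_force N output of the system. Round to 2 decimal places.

116.23

R1 (z=52.0): minor=0.65, light=0.09; AND[min(a, b)] → w = 0.09
R2 (z=116.0): medium=0.84, minor=0.65; AND[min(a, b)] → w = 0.65
R3 (z=182.1): none=0.56, light=0.09; AND[min(a, b)] → w = 0.09
Weighted average = (0.09·52.0 + 0.65·116.0 + 0.09·182.1) / (0.09 + 0.65 + 0.09)
  = 96.4690 / 0.8300 = 116.23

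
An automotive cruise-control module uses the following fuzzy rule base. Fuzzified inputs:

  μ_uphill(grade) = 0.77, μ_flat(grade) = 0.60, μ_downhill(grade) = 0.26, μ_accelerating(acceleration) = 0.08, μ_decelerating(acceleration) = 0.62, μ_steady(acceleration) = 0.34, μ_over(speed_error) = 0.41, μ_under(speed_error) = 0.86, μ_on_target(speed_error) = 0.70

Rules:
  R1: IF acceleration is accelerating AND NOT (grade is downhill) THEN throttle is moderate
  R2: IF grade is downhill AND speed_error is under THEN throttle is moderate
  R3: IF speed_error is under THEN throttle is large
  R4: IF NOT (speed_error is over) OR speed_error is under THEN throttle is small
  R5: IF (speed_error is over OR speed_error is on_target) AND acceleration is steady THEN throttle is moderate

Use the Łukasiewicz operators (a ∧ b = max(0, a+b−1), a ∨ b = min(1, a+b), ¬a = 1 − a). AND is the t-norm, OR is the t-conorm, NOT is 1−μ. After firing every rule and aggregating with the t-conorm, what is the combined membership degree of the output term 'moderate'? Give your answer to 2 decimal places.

R1: accelerating=0.08, ¬downhill=1−0.26=0.74; AND[max(0, a+b−1)] → w = 0.00
R2: downhill=0.26, under=0.86; AND[max(0, a+b−1)] → w = 0.12
R3: under=0.86 → w = 0.86
R4: ¬over=1−0.41=0.59, under=0.86; OR[min(1, a+b)] → w = 1.00
R5: (over=0.41 OR on_target=0.70) = 1.00; AND[max(0, a+b−1)] with steady=0.34 → w = 0.34
Rules with consequent 'moderate': {R1, R2, R5} → strengths 0.00, 0.12, 0.34
Aggregate via t-conorm [min(1, a+b)]: 0.46

0.46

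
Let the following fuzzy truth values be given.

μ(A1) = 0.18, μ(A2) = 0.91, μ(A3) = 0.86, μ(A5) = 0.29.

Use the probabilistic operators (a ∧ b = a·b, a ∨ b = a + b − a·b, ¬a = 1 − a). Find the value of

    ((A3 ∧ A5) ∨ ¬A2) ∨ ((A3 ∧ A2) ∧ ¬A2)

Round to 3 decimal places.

A3 ∧ A5 = a·b on (0.8600, 0.2900) = 0.2494
¬A2 = 1 − 0.9100 = 0.0900
(A3 ∧ A5) ∨ ¬A2 = a + b − a·b on (0.2494, 0.0900) = 0.3170
A3 ∧ A2 = a·b on (0.8600, 0.9100) = 0.7826
¬A2 = 1 − 0.9100 = 0.0900
(A3 ∧ A2) ∧ ¬A2 = a·b on (0.7826, 0.0900) = 0.0704
((A3 ∧ A5) ∨ ¬A2) ∨ ((A3 ∧ A2) ∧ ¬A2) = a + b − a·b on (0.3170, 0.0704) = 0.3651

0.365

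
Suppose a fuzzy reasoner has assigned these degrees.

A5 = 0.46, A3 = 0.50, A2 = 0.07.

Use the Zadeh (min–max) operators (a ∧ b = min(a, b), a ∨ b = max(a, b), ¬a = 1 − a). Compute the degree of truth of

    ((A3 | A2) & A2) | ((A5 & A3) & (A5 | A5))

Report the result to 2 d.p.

0.46

A3 | A2 = max(a, b) on (0.50, 0.07) = 0.50
(A3 | A2) & A2 = min(a, b) on (0.50, 0.07) = 0.07
A5 & A3 = min(a, b) on (0.46, 0.50) = 0.46
A5 | A5 = max(a, b) on (0.46, 0.46) = 0.46
(A5 & A3) & (A5 | A5) = min(a, b) on (0.46, 0.46) = 0.46
((A3 | A2) & A2) | ((A5 & A3) & (A5 | A5)) = max(a, b) on (0.07, 0.46) = 0.46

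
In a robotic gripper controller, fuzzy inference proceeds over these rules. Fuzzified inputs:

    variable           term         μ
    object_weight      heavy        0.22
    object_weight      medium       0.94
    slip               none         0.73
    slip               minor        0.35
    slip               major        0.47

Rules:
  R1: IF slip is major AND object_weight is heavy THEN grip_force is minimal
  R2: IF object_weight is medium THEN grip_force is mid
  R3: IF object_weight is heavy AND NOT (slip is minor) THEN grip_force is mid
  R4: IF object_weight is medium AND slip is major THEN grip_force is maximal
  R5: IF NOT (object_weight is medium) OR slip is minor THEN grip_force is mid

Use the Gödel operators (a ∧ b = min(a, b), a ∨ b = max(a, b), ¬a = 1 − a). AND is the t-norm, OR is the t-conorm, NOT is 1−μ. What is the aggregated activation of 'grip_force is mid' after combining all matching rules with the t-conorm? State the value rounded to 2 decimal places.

R1: major=0.47, heavy=0.22; AND[min(a, b)] → w = 0.22
R2: medium=0.94 → w = 0.94
R3: heavy=0.22, ¬minor=1−0.35=0.65; AND[min(a, b)] → w = 0.22
R4: medium=0.94, major=0.47; AND[min(a, b)] → w = 0.47
R5: ¬medium=1−0.94=0.06, minor=0.35; OR[max(a, b)] → w = 0.35
Rules with consequent 'mid': {R2, R3, R5} → strengths 0.94, 0.22, 0.35
Aggregate via t-conorm [max(a, b)]: 0.94

0.94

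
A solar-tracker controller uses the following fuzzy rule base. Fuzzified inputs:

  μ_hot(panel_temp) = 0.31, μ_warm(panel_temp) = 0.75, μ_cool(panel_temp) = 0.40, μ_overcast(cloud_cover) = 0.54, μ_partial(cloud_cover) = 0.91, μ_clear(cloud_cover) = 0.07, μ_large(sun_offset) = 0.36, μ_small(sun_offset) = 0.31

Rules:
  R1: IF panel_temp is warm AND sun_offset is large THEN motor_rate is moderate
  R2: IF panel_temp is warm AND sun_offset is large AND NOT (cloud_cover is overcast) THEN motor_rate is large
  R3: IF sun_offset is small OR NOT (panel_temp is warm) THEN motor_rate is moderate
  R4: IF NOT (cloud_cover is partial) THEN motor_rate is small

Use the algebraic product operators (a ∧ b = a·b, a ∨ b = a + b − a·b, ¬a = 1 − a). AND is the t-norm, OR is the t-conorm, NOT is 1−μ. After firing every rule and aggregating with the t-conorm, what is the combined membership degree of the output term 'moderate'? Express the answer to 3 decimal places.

R1: warm=0.75, large=0.36; AND[a·b] → w = 0.2700
R2: warm=0.75, large=0.36, ¬overcast=1−0.54=0.46; AND[a·b] → w = 0.1242
R3: small=0.31, ¬warm=1−0.75=0.25; OR[a + b − a·b] → w = 0.4825
R4: ¬partial=1−0.91=0.09 → w = 0.0900
Rules with consequent 'moderate': {R1, R3} → strengths 0.2700, 0.4825
Aggregate via t-conorm [a + b − a·b]: 0.6222

0.622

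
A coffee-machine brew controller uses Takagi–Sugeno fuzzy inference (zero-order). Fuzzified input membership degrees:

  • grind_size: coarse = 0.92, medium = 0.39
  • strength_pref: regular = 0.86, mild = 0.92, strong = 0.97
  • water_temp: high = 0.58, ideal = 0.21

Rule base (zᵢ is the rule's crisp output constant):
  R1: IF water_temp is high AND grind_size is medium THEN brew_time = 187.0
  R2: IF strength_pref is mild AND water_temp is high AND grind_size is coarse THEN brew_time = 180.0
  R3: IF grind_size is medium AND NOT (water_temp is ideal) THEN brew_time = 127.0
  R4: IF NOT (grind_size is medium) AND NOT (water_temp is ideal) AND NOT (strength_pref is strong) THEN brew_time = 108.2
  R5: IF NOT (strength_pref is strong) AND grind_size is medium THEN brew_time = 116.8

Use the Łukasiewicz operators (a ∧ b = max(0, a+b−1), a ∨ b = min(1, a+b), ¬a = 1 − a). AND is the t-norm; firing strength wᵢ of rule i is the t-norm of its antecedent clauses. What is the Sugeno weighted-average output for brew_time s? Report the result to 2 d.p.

164.10

R1 (z=187.0): high=0.58, medium=0.39; AND[max(0, a+b−1)] → w = 0.00
R2 (z=180.0): mild=0.92, high=0.58, coarse=0.92; AND[max(0, a+b−1)] → w = 0.42
R3 (z=127.0): medium=0.39, ¬ideal=1−0.21=0.79; AND[max(0, a+b−1)] → w = 0.18
R4 (z=108.2): ¬medium=1−0.39=0.61, ¬ideal=1−0.21=0.79, ¬strong=1−0.97=0.03; AND[max(0, a+b−1)] → w = 0.00
R5 (z=116.8): ¬strong=1−0.97=0.03, medium=0.39; AND[max(0, a+b−1)] → w = 0.00
Weighted average = (0.00·187.0 + 0.42·180.0 + 0.18·127.0 + 0.00·108.2 + 0.00·116.8) / (0.00 + 0.42 + 0.18 + 0.00 + 0.00)
  = 98.4600 / 0.6000 = 164.10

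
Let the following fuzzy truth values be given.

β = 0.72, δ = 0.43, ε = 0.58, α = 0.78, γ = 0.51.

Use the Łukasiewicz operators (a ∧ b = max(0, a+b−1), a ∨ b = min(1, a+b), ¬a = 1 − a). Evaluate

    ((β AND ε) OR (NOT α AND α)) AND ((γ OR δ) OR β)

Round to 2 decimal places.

0.30

β AND ε = max(0, a+b−1) on (0.72, 0.58) = 0.30
NOT α = 1 − 0.78 = 0.22
NOT α AND α = max(0, a+b−1) on (0.22, 0.78) = 0.00
(β AND ε) OR (NOT α AND α) = min(1, a+b) on (0.30, 0.00) = 0.30
γ OR δ = min(1, a+b) on (0.51, 0.43) = 0.94
(γ OR δ) OR β = min(1, a+b) on (0.94, 0.72) = 1.00
((β AND ε) OR (NOT α AND α)) AND ((γ OR δ) OR β) = max(0, a+b−1) on (0.30, 1.00) = 0.30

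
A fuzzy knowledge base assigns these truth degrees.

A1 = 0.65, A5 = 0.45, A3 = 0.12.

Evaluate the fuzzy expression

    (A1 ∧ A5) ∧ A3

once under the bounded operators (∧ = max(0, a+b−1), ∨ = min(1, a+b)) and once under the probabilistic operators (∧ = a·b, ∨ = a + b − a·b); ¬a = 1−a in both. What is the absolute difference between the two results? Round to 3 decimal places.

Under bounded:
  A1 ∧ A5 = max(0, a+b−1) on (0.65, 0.45) = 0.10
  (A1 ∧ A5) ∧ A3 = max(0, a+b−1) on (0.10, 0.12) = 0.00
  → value = 0.0000
Under probabilistic:
  A1 ∧ A5 = a·b on (0.6500, 0.4500) = 0.2925
  (A1 ∧ A5) ∧ A3 = a·b on (0.2925, 0.1200) = 0.0351
  → value = 0.0351
|0.0000 − 0.0351| = 0.035

0.035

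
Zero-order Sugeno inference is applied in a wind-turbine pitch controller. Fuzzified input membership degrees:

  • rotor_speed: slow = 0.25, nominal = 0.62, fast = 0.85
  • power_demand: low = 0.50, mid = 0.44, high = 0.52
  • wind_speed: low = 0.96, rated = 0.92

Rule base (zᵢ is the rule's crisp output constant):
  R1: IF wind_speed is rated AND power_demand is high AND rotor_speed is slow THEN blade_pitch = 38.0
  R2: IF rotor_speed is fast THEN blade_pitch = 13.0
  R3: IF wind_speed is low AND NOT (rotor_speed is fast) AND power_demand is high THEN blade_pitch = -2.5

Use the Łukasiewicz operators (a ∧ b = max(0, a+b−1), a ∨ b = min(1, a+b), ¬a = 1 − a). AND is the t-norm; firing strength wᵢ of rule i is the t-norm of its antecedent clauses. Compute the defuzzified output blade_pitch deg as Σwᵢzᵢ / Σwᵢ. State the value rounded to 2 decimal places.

R1 (z=38.0): rated=0.92, high=0.52, slow=0.25; AND[max(0, a+b−1)] → w = 0.00
R2 (z=13.0): fast=0.85 → w = 0.85
R3 (z=-2.5): low=0.96, ¬fast=1−0.85=0.15, high=0.52; AND[max(0, a+b−1)] → w = 0.00
Weighted average = (0.00·38.0 + 0.85·13.0 + 0.00·-2.5) / (0.00 + 0.85 + 0.00)
  = 11.0500 / 0.8500 = 13.00

13.00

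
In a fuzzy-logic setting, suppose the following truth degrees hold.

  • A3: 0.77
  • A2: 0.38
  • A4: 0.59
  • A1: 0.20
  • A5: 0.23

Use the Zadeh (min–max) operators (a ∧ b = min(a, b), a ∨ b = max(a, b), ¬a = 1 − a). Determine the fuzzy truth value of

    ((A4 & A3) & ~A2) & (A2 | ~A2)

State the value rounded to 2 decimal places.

0.59

A4 & A3 = min(a, b) on (0.59, 0.77) = 0.59
~A2 = 1 − 0.38 = 0.62
(A4 & A3) & ~A2 = min(a, b) on (0.59, 0.62) = 0.59
~A2 = 1 − 0.38 = 0.62
A2 | ~A2 = max(a, b) on (0.38, 0.62) = 0.62
((A4 & A3) & ~A2) & (A2 | ~A2) = min(a, b) on (0.59, 0.62) = 0.59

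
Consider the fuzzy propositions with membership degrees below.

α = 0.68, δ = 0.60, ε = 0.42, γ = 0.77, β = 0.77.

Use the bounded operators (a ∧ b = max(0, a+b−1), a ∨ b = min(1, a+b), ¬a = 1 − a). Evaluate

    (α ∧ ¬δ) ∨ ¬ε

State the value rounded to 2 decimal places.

0.66

¬δ = 1 − 0.60 = 0.40
α ∧ ¬δ = max(0, a+b−1) on (0.68, 0.40) = 0.08
¬ε = 1 − 0.42 = 0.58
(α ∧ ¬δ) ∨ ¬ε = min(1, a+b) on (0.08, 0.58) = 0.66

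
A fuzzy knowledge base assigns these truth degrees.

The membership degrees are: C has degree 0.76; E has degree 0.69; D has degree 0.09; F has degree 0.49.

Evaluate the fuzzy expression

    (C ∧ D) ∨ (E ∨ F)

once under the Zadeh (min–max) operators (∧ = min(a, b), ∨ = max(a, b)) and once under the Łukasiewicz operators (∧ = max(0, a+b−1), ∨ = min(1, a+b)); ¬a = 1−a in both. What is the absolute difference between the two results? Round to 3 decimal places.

Under Zadeh (min–max):
  C ∧ D = min(a, b) on (0.76, 0.09) = 0.09
  E ∨ F = max(a, b) on (0.69, 0.49) = 0.69
  (C ∧ D) ∨ (E ∨ F) = max(a, b) on (0.09, 0.69) = 0.69
  → value = 0.6900
Under Łukasiewicz:
  C ∧ D = max(0, a+b−1) on (0.76, 0.09) = 0.00
  E ∨ F = min(1, a+b) on (0.69, 0.49) = 1.00
  (C ∧ D) ∨ (E ∨ F) = min(1, a+b) on (0.00, 1.00) = 1.00
  → value = 1.0000
|0.6900 − 1.0000| = 0.310

0.310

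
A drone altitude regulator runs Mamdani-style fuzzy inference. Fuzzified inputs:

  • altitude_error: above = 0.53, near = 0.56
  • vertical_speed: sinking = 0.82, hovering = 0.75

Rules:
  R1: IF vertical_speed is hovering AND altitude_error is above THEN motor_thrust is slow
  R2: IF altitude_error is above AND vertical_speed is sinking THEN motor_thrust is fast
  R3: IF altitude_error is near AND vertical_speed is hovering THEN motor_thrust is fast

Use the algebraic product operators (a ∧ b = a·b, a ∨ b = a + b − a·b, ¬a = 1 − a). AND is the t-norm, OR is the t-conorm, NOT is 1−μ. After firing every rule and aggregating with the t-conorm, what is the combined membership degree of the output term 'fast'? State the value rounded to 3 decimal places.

0.672

R1: hovering=0.75, above=0.53; AND[a·b] → w = 0.3975
R2: above=0.53, sinking=0.82; AND[a·b] → w = 0.4346
R3: near=0.56, hovering=0.75; AND[a·b] → w = 0.4200
Rules with consequent 'fast': {R2, R3} → strengths 0.4346, 0.4200
Aggregate via t-conorm [a + b − a·b]: 0.6721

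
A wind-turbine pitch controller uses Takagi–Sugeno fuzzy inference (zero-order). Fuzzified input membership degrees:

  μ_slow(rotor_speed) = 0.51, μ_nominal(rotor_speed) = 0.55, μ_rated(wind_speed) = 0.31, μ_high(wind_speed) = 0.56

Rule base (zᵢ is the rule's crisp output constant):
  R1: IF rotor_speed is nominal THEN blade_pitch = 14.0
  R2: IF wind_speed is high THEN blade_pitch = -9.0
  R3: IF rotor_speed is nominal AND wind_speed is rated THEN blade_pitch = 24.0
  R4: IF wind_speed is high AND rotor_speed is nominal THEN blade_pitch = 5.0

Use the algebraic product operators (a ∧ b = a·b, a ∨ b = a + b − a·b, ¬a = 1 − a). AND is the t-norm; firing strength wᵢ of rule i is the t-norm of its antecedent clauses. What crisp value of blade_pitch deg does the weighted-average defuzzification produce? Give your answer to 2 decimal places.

5.22

R1 (z=14.0): nominal=0.55 → w = 0.5500
R2 (z=-9.0): high=0.56 → w = 0.5600
R3 (z=24.0): nominal=0.55, rated=0.31; AND[a·b] → w = 0.1705
R4 (z=5.0): high=0.56, nominal=0.55; AND[a·b] → w = 0.3080
Weighted average = (0.5500·14.0 + 0.5600·-9.0 + 0.1705·24.0 + 0.3080·5.0) / (0.5500 + 0.5600 + 0.1705 + 0.3080)
  = 8.2920 / 1.5885 = 5.22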